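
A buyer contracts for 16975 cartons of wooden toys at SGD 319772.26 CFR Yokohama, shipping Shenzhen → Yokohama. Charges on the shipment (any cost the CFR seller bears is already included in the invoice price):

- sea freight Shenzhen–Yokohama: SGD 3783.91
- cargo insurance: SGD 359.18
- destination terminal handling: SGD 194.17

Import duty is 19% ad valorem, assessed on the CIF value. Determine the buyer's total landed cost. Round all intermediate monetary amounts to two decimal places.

CFR: the seller pays costs through ocean freight to the destination port, but not insurance.
Already in the invoice (seller's account under CFR): freight — exclude.
CIF value = CFR price + insurance = 319772.26 + 359.18 = 320131.44
Import duty = 320131.44 × 19% = 60824.97
Buyer bears: insurance 359.18 + destination terminal 194.17 + duty 60824.97 = 61378.32
Landed cost = invoice 319772.26 + 61378.32 = 381150.58

Total landed cost: SGD 381150.58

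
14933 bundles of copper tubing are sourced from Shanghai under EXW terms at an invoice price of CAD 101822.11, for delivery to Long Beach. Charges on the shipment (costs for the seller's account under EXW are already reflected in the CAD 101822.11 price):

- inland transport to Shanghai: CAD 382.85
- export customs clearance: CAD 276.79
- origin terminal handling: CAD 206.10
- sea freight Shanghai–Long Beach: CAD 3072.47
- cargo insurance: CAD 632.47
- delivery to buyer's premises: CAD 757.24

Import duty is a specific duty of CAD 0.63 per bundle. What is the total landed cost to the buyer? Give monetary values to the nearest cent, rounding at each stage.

Total landed cost: CAD 116557.82

EXW: the seller makes goods available at their premises; the buyer bears all onward costs.
CIF value = EXW price + inland to port + export clearance + origin terminal + freight + insurance = 101822.11 + 382.85 + 276.79 + 206.10 + 3072.47 + 632.47 = 106392.79
Import duty = 14933 × 0.63 = 9407.79
Buyer bears: inland to port 382.85 + export clearance 276.79 + origin terminal 206.10 + freight 3072.47 + insurance 632.47 + delivery 757.24 + duty 9407.79 = 14735.71
Landed cost = invoice 101822.11 + 14735.71 = 116557.82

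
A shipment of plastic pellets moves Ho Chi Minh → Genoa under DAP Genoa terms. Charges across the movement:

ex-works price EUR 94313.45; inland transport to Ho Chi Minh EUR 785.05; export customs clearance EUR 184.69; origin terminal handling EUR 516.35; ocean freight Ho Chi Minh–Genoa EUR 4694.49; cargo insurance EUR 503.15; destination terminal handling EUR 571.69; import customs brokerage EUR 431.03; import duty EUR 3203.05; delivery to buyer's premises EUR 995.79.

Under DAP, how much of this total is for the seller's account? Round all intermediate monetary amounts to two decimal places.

DAP: the seller bears all costs to the named destination except import duty and clearance.
Seller's account: goods 94313.45 + inland to port 785.05 + export clearance 184.69 + origin terminal 516.35 + freight 4694.49 + insurance 503.15 + destination terminal 571.69 + delivery 995.79 = 102564.66
Buyer's account: brokerage 431.03 + duty 3203.05 = 3634.08

Seller's account: EUR 102564.66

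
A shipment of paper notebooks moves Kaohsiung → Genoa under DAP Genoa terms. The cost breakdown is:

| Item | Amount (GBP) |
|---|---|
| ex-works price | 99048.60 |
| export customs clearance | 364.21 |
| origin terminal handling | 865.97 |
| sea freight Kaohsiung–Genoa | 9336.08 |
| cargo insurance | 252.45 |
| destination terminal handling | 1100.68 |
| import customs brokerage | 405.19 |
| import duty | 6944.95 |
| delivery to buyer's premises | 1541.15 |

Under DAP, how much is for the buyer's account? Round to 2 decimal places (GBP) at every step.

DAP: the seller bears all costs to the named destination except import duty and clearance.
Seller's account: goods 99048.60 + export clearance 364.21 + origin terminal 865.97 + freight 9336.08 + insurance 252.45 + destination terminal 1100.68 + delivery 1541.15 = 112509.14
Buyer's account: brokerage 405.19 + duty 6944.95 = 7350.14

Buyer's account: GBP 7350.14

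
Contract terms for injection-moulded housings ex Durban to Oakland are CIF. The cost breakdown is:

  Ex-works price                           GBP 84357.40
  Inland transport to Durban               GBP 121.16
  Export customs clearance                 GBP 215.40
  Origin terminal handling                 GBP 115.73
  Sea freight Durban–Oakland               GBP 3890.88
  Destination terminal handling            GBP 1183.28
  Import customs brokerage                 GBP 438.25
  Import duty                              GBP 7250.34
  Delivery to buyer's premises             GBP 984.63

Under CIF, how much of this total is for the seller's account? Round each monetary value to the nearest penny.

Seller's account: GBP 88700.57

CIF: the seller pays costs through ocean freight and marine insurance to the destination port.
Seller's account: goods 84357.40 + inland to port 121.16 + export clearance 215.40 + origin terminal 115.73 + freight 3890.88 = 88700.57
Buyer's account: destination terminal 1183.28 + brokerage 438.25 + duty 7250.34 + delivery 984.63 = 9856.50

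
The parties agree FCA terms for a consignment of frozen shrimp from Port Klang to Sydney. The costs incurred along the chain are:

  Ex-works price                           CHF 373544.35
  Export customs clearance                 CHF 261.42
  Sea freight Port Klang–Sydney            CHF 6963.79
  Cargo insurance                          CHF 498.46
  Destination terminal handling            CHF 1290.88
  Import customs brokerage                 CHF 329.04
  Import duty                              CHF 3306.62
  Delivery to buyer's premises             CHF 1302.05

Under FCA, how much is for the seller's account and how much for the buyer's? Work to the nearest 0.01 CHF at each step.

Seller: CHF 373805.77; buyer: CHF 13690.84

FCA: the seller delivers export-cleared goods to the carrier; the buyer bears costs from that point.
Seller's account: goods 373544.35 + export clearance 261.42 = 373805.77
Buyer's account: freight 6963.79 + insurance 498.46 + destination terminal 1290.88 + brokerage 329.04 + duty 3306.62 + delivery 1302.05 = 13690.84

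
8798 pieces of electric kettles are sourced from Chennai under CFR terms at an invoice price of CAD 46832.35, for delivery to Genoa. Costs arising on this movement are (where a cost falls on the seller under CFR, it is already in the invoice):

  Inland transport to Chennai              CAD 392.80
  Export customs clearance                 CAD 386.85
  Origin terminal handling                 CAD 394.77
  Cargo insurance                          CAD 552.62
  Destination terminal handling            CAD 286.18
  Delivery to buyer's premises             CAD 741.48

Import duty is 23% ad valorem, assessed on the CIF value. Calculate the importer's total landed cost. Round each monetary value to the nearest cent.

Total landed cost: CAD 59311.17

CFR: the seller pays costs through ocean freight to the destination port, but not insurance.
Already in the invoice (seller's account under CFR): inland to port, export clearance, origin terminal — exclude.
CIF value = CFR price + insurance = 46832.35 + 552.62 = 47384.97
Import duty = 47384.97 × 23% = 10898.54
Buyer bears: insurance 552.62 + destination terminal 286.18 + delivery 741.48 + duty 10898.54 = 12478.82
Landed cost = invoice 46832.35 + 12478.82 = 59311.17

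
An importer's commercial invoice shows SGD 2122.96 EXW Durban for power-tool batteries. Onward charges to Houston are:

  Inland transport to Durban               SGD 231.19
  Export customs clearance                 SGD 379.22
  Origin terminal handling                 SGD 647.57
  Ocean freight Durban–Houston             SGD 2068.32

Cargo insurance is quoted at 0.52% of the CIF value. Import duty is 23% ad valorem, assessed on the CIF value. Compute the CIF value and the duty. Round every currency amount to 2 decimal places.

CIF value: SGD 5477.74; import duty: SGD 1259.88

Let C be the CIF value. C = EXW price + pre-shipment costs + freight + 0.52% × C
C − 0.52% × C = 2122.96 + 231.19 + 379.22 + 647.57 + 2068.32
0.9948 × C = 5449.26
C = 5449.26 / 0.9948 = 5477.74
Insurance premium = 0.52% × 5477.74 = 28.48
Import duty = 5477.74 × 23% = 1259.88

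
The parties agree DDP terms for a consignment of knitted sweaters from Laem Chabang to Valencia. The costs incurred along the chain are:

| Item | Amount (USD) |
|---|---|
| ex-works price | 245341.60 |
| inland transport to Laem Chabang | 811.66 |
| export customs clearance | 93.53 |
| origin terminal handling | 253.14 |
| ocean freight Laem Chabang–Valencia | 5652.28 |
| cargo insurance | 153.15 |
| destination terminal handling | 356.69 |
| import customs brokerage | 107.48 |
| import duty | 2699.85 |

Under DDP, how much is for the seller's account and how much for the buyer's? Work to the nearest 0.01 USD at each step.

DDP: the seller bears all costs including import duty.
Seller's account: goods 245341.60 + inland to port 811.66 + export clearance 93.53 + origin terminal 253.14 + freight 5652.28 + insurance 153.15 + destination terminal 356.69 + brokerage 107.48 + duty 2699.85 = 255469.38
Buyer's account: 0.00

Seller: USD 255469.38; buyer: USD 0.00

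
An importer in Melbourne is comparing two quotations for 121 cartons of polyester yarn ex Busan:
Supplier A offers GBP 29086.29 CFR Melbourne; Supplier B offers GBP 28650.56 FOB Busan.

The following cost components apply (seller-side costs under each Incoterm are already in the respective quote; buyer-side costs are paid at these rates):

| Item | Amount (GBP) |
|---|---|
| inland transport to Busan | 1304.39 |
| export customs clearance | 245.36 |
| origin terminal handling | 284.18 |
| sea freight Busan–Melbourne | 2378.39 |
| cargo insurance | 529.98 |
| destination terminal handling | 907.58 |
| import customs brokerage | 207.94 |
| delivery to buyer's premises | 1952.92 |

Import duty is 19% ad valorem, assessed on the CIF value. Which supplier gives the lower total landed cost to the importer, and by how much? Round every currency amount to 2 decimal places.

Supplier A is cheaper by GBP 2311.77

Supplier A (CFR):
CIF value = CFR price + insurance = 29086.29 + 529.98 = 29616.27
Import duty = 29616.27 × 19% = 5627.09
Buyer bears (A): 529.98 + 907.58 + 207.94 + 1952.92 = 3598.42
Landed cost (A) = invoice 29086.29 + 3598.42 + duty 5627.09 = 38311.80
Supplier B (FOB):
CIF value = FOB price + freight + insurance = 28650.56 + 2378.39 + 529.98 = 31558.93
Import duty = 31558.93 × 19% = 5996.20
Buyer bears (B): 2378.39 + 529.98 + 907.58 + 207.94 + 1952.92 = 5976.81
Landed cost (B) = invoice 28650.56 + 5976.81 + duty 5996.20 = 40623.57
Difference = |38311.80 − 40623.57| = 2311.77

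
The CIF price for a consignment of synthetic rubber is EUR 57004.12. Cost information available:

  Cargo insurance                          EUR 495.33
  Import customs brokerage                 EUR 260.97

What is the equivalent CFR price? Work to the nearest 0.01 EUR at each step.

CFR price: EUR 56508.79

Not relevant to the conversion: brokerage — on the buyer under both terms; not part of either seller's price.
From CIF to CFR, the seller no longer bears: insurance.
CFR price = 57004.12 − 495.33 = 56508.79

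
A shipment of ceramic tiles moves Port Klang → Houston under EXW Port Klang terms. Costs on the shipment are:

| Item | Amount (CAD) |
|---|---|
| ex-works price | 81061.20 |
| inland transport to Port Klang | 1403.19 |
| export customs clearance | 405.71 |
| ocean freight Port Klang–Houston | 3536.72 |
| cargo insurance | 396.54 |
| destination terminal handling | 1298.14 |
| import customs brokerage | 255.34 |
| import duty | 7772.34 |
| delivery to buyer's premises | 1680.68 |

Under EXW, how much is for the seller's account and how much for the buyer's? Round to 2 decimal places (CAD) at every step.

EXW: the seller makes goods available at their premises; the buyer bears all onward costs.
Seller's account: goods 81061.20 = 81061.20
Buyer's account: inland to port 1403.19 + export clearance 405.71 + freight 3536.72 + insurance 396.54 + destination terminal 1298.14 + brokerage 255.34 + duty 7772.34 + delivery 1680.68 = 16748.66

Seller: CAD 81061.20; buyer: CAD 16748.66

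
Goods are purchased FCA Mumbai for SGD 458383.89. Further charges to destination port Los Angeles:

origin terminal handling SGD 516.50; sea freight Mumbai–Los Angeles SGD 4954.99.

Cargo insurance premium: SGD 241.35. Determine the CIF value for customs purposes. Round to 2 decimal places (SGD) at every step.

CIF = FCA price + pre-shipment costs + freight + insurance
CIF = 458383.89 + 516.50 + 4954.99 + 241.35 = 464096.73

CIF value: SGD 464096.73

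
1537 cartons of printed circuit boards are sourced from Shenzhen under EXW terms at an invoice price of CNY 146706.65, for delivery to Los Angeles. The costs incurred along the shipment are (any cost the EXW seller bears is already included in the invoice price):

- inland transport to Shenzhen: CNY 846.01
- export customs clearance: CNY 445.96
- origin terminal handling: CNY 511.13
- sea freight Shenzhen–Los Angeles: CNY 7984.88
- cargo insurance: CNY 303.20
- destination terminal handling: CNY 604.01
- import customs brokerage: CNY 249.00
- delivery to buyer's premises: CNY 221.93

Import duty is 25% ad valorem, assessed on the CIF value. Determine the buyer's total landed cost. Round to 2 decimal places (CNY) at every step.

Total landed cost: CNY 197072.23

EXW: the seller makes goods available at their premises; the buyer bears all onward costs.
CIF value = EXW price + inland to port + export clearance + origin terminal + freight + insurance = 146706.65 + 846.01 + 445.96 + 511.13 + 7984.88 + 303.20 = 156797.83
Import duty = 156797.83 × 25% = 39199.46
Buyer bears: inland to port 846.01 + export clearance 445.96 + origin terminal 511.13 + freight 7984.88 + insurance 303.20 + destination terminal 604.01 + brokerage 249.00 + delivery 221.93 + duty 39199.46 = 50365.58
Landed cost = invoice 146706.65 + 50365.58 = 197072.23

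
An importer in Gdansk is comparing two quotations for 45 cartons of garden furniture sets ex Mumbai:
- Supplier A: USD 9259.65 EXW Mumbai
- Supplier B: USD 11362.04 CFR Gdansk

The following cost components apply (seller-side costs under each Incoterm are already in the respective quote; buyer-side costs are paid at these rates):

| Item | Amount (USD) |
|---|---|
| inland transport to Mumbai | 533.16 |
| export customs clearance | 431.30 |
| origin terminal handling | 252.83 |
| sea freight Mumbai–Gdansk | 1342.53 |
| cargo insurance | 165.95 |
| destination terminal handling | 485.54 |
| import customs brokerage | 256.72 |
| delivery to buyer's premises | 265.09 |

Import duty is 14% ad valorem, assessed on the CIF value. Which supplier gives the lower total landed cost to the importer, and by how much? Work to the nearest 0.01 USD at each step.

Supplier B is cheaper by USD 521.47

Supplier A (EXW):
CIF value = EXW price + inland to port + export clearance + origin terminal + freight + insurance = 9259.65 + 533.16 + 431.30 + 252.83 + 1342.53 + 165.95 = 11985.42
Import duty = 11985.42 × 14% = 1677.96
Buyer bears (A): 533.16 + 431.30 + 252.83 + 1342.53 + 165.95 + 485.54 + 256.72 + 265.09 = 3733.12
Landed cost (A) = invoice 9259.65 + 3733.12 + duty 1677.96 = 14670.73
Supplier B (CFR):
CIF value = CFR price + insurance = 11362.04 + 165.95 = 11527.99
Import duty = 11527.99 × 14% = 1613.92
Buyer bears (B): 165.95 + 485.54 + 256.72 + 265.09 = 1173.30
Landed cost (B) = invoice 11362.04 + 1173.30 + duty 1613.92 = 14149.26
Difference = |14670.73 − 14149.26| = 521.47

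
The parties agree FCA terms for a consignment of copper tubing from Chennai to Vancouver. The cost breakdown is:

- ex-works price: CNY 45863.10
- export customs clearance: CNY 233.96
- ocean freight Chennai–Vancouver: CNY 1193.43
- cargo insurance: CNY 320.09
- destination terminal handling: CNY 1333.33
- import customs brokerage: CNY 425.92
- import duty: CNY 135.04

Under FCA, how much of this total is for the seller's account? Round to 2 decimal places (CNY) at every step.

Seller's account: CNY 46097.06

FCA: the seller delivers export-cleared goods to the carrier; the buyer bears costs from that point.
Seller's account: goods 45863.10 + export clearance 233.96 = 46097.06
Buyer's account: freight 1193.43 + insurance 320.09 + destination terminal 1333.33 + brokerage 425.92 + duty 135.04 = 3407.81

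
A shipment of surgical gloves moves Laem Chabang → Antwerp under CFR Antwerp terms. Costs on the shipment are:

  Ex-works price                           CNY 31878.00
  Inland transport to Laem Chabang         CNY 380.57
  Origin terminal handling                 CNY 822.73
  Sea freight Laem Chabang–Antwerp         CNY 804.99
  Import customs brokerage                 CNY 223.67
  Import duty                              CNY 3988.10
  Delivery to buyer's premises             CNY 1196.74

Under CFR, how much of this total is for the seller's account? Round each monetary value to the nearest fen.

CFR: the seller pays costs through ocean freight to the destination port, but not insurance.
Seller's account: goods 31878.00 + inland to port 380.57 + origin terminal 822.73 + freight 804.99 = 33886.29
Buyer's account: brokerage 223.67 + duty 3988.10 + delivery 1196.74 = 5408.51

Seller's account: CNY 33886.29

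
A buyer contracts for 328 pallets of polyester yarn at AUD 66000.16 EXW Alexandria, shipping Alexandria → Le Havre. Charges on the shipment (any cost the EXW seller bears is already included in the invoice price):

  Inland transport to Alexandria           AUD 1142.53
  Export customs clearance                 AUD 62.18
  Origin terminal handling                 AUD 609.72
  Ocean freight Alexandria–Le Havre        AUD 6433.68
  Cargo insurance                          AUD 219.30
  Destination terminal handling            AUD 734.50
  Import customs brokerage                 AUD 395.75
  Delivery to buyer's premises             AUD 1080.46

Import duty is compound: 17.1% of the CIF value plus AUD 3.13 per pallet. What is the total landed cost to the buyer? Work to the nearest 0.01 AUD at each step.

Total landed cost: AUD 90438.87

EXW: the seller makes goods available at their premises; the buyer bears all onward costs.
CIF value = EXW price + inland to port + export clearance + origin terminal + freight + insurance = 66000.16 + 1142.53 + 62.18 + 609.72 + 6433.68 + 219.30 = 74467.57
Ad valorem component: 74467.57 × 17.1% = 12733.95
Specific component: 328 × 3.13 = 1026.64
Import duty = 12733.95 + 1026.64 = 13760.59
Buyer bears: inland to port 1142.53 + export clearance 62.18 + origin terminal 609.72 + freight 6433.68 + insurance 219.30 + destination terminal 734.50 + brokerage 395.75 + delivery 1080.46 + duty 13760.59 = 24438.71
Landed cost = invoice 66000.16 + 24438.71 = 90438.87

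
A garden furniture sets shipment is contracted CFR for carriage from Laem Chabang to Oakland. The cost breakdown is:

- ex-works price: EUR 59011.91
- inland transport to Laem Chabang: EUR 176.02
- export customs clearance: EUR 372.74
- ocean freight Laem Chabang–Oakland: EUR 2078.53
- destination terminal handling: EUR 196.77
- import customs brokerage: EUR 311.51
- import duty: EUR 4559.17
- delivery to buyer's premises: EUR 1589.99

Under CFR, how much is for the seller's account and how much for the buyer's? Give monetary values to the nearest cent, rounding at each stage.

Seller: EUR 61639.20; buyer: EUR 6657.44

CFR: the seller pays costs through ocean freight to the destination port, but not insurance.
Seller's account: goods 59011.91 + inland to port 176.02 + export clearance 372.74 + freight 2078.53 = 61639.20
Buyer's account: destination terminal 196.77 + brokerage 311.51 + duty 4559.17 + delivery 1589.99 = 6657.44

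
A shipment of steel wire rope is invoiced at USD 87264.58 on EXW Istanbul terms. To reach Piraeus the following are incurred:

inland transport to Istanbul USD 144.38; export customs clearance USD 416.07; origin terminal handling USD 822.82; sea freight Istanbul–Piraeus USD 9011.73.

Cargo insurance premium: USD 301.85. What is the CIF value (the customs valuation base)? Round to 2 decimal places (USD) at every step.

CIF = EXW price + pre-shipment costs + freight + insurance
CIF = 87264.58 + 144.38 + 416.07 + 822.82 + 9011.73 + 301.85 = 97961.43

CIF value: USD 97961.43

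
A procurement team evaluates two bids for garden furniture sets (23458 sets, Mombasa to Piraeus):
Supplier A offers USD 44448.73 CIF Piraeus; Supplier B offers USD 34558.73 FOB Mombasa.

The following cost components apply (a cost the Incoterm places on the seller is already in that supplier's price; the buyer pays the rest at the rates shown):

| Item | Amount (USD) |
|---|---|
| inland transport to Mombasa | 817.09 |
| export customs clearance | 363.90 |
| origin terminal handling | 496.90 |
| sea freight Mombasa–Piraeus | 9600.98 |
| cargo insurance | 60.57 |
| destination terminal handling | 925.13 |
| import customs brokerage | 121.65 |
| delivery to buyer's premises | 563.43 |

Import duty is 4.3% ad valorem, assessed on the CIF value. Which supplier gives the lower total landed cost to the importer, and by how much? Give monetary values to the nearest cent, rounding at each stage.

Supplier A (CIF):
The CIF price already equals the CIF value: 44448.73
Import duty = 44448.73 × 4.3% = 1911.30
Buyer bears (A): 925.13 + 121.65 + 563.43 = 1610.21
Landed cost (A) = invoice 44448.73 + 1610.21 + duty 1911.30 = 47970.24
Supplier B (FOB):
CIF value = FOB price + freight + insurance = 34558.73 + 9600.98 + 60.57 = 44220.28
Import duty = 44220.28 × 4.3% = 1901.47
Buyer bears (B): 9600.98 + 60.57 + 925.13 + 121.65 + 563.43 = 11271.76
Landed cost (B) = invoice 34558.73 + 11271.76 + duty 1901.47 = 47731.96
Difference = |47970.24 − 47731.96| = 238.28

Supplier B is cheaper by USD 238.28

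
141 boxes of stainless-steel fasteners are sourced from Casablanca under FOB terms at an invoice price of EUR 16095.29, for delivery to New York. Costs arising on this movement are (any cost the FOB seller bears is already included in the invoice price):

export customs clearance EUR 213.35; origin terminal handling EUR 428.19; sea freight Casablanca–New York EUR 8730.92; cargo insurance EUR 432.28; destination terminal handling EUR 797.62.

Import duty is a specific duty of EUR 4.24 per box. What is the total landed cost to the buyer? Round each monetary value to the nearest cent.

FOB: the seller bears costs until goods are on board at the origin port; the buyer bears freight, insurance and all costs thereafter.
Already in the invoice (seller's account under FOB): export clearance, origin terminal — exclude.
CIF value = FOB price + freight + insurance = 16095.29 + 8730.92 + 432.28 = 25258.49
Import duty = 141 × 4.24 = 597.84
Buyer bears: freight 8730.92 + insurance 432.28 + destination terminal 797.62 + duty 597.84 = 10558.66
Landed cost = invoice 16095.29 + 10558.66 = 26653.95

Total landed cost: EUR 26653.95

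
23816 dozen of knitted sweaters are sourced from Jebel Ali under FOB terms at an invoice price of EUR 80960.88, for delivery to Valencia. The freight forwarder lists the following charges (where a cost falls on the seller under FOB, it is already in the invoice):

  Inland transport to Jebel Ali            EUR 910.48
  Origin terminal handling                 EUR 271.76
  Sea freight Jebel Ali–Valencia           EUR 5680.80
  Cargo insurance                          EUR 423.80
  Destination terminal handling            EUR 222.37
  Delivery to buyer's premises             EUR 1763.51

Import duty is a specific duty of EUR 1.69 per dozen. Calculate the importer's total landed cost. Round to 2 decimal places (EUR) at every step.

Total landed cost: EUR 129300.40

FOB: the seller bears costs until goods are on board at the origin port; the buyer bears freight, insurance and all costs thereafter.
Already in the invoice (seller's account under FOB): inland to port, origin terminal — exclude.
CIF value = FOB price + freight + insurance = 80960.88 + 5680.80 + 423.80 = 87065.48
Import duty = 23816 × 1.69 = 40249.04
Buyer bears: freight 5680.80 + insurance 423.80 + destination terminal 222.37 + delivery 1763.51 + duty 40249.04 = 48339.52
Landed cost = invoice 80960.88 + 48339.52 = 129300.40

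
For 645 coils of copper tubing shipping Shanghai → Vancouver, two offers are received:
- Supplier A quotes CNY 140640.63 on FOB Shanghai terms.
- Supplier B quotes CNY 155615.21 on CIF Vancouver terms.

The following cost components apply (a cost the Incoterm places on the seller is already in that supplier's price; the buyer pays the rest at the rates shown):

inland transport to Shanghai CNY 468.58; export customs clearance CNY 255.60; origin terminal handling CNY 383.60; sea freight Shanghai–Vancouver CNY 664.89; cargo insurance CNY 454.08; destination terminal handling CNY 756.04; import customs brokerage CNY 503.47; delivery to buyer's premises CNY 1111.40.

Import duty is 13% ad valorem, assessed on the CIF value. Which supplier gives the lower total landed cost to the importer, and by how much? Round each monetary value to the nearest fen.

Supplier A is cheaper by CNY 15656.84

Supplier A (FOB):
CIF value = FOB price + freight + insurance = 140640.63 + 664.89 + 454.08 = 141759.60
Import duty = 141759.60 × 13% = 18428.75
Buyer bears (A): 664.89 + 454.08 + 756.04 + 503.47 + 1111.40 = 3489.88
Landed cost (A) = invoice 140640.63 + 3489.88 + duty 18428.75 = 162559.26
Supplier B (CIF):
The CIF price already equals the CIF value: 155615.21
Import duty = 155615.21 × 13% = 20229.98
Buyer bears (B): 756.04 + 503.47 + 1111.40 = 2370.91
Landed cost (B) = invoice 155615.21 + 2370.91 + duty 20229.98 = 178216.10
Difference = |162559.26 − 178216.10| = 15656.84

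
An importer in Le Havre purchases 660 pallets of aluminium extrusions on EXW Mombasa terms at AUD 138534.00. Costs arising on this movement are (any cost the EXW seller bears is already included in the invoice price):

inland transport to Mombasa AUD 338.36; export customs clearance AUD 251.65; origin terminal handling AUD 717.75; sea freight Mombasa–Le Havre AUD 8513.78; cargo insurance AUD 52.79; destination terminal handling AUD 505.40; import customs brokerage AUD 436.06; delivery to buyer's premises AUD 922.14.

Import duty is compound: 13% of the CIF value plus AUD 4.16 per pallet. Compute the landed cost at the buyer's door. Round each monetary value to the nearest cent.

Total landed cost: AUD 172310.61

EXW: the seller makes goods available at their premises; the buyer bears all onward costs.
CIF value = EXW price + inland to port + export clearance + origin terminal + freight + insurance = 138534.00 + 338.36 + 251.65 + 717.75 + 8513.78 + 52.79 = 148408.33
Ad valorem component: 148408.33 × 13% = 19293.08
Specific component: 660 × 4.16 = 2745.60
Import duty = 19293.08 + 2745.60 = 22038.68
Buyer bears: inland to port 338.36 + export clearance 251.65 + origin terminal 717.75 + freight 8513.78 + insurance 52.79 + destination terminal 505.40 + brokerage 436.06 + delivery 922.14 + duty 22038.68 = 33776.61
Landed cost = invoice 138534.00 + 33776.61 = 172310.61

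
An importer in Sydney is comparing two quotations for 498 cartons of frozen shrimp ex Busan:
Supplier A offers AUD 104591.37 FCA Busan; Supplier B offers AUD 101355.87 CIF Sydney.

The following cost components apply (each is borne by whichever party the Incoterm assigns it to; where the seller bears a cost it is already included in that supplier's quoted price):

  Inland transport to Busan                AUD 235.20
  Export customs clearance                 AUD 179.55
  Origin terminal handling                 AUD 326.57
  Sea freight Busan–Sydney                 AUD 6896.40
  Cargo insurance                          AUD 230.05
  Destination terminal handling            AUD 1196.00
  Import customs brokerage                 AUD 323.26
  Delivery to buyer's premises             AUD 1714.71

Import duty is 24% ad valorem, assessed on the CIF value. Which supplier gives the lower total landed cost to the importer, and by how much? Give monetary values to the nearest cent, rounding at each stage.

Supplier A (FCA):
CIF value = FCA price + origin terminal + freight + insurance = 104591.37 + 326.57 + 6896.40 + 230.05 = 112044.39
Import duty = 112044.39 × 24% = 26890.65
Buyer bears (A): 326.57 + 6896.40 + 230.05 + 1196.00 + 323.26 + 1714.71 = 10686.99
Landed cost (A) = invoice 104591.37 + 10686.99 + duty 26890.65 = 142169.01
Supplier B (CIF):
The CIF price already equals the CIF value: 101355.87
Import duty = 101355.87 × 24% = 24325.41
Buyer bears (B): 1196.00 + 323.26 + 1714.71 = 3233.97
Landed cost (B) = invoice 101355.87 + 3233.97 + duty 24325.41 = 128915.25
Difference = |142169.01 − 128915.25| = 13253.76

Supplier B is cheaper by AUD 13253.76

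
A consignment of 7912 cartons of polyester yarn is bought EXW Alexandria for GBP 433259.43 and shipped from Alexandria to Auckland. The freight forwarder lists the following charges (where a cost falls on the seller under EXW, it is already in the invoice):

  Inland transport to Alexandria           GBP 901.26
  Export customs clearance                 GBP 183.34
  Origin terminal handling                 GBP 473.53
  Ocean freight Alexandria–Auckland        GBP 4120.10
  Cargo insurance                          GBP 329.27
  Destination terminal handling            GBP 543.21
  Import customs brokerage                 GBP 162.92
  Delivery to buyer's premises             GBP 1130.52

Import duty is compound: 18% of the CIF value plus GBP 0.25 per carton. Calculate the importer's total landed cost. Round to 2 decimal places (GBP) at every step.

EXW: the seller makes goods available at their premises; the buyer bears all onward costs.
CIF value = EXW price + inland to port + export clearance + origin terminal + freight + insurance = 433259.43 + 901.26 + 183.34 + 473.53 + 4120.10 + 329.27 = 439266.93
Ad valorem component: 439266.93 × 18% = 79068.05
Specific component: 7912 × 0.25 = 1978.00
Import duty = 79068.05 + 1978.00 = 81046.05
Buyer bears: inland to port 901.26 + export clearance 183.34 + origin terminal 473.53 + freight 4120.10 + insurance 329.27 + destination terminal 543.21 + brokerage 162.92 + delivery 1130.52 + duty 81046.05 = 88890.20
Landed cost = invoice 433259.43 + 88890.20 = 522149.63

Total landed cost: GBP 522149.63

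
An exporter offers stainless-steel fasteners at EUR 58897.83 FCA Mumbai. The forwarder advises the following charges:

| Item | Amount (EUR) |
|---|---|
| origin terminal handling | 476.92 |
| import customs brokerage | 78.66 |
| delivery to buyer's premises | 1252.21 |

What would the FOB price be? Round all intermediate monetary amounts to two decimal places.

FOB price: EUR 59374.75

Not relevant to the conversion: brokerage, delivery — on the buyer under both terms; not part of either seller's price.
From FCA to FOB, the seller additionally bears: origin terminal.
FOB price = 58897.83 + 476.92 = 59374.75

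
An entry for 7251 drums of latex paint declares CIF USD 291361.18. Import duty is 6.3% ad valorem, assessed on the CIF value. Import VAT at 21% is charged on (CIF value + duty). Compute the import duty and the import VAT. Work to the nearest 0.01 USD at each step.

Import duty = 291361.18 × 6.3% = 18355.75
VAT base = CIF + duty = 291361.18 + 18355.75 = 309716.93
Import VAT = 309716.93 × 21% = 65040.56

Import duty: USD 18355.75; import VAT: USD 65040.56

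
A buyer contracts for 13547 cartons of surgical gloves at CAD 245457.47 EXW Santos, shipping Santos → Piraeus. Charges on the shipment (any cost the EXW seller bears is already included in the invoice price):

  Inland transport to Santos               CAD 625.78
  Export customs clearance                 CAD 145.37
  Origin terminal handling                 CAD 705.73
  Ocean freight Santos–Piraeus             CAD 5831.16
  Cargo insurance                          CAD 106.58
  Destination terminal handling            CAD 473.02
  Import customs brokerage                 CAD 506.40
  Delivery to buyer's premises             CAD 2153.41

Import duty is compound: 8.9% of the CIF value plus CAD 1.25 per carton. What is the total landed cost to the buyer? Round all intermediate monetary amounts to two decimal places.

EXW: the seller makes goods available at their premises; the buyer bears all onward costs.
CIF value = EXW price + inland to port + export clearance + origin terminal + freight + insurance = 245457.47 + 625.78 + 145.37 + 705.73 + 5831.16 + 106.58 = 252872.09
Ad valorem component: 252872.09 × 8.9% = 22505.62
Specific component: 13547 × 1.25 = 16933.75
Import duty = 22505.62 + 16933.75 = 39439.37
Buyer bears: inland to port 625.78 + export clearance 145.37 + origin terminal 705.73 + freight 5831.16 + insurance 106.58 + destination terminal 473.02 + brokerage 506.40 + delivery 2153.41 + duty 39439.37 = 49986.82
Landed cost = invoice 245457.47 + 49986.82 = 295444.29

Total landed cost: CAD 295444.29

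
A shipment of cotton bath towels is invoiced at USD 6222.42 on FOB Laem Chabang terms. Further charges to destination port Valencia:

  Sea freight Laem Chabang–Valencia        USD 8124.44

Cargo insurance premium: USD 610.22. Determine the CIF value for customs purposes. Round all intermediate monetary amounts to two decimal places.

CIF value: USD 14957.08

CIF = FOB price + freight + insurance
CIF = 6222.42 + 8124.44 + 610.22 = 14957.08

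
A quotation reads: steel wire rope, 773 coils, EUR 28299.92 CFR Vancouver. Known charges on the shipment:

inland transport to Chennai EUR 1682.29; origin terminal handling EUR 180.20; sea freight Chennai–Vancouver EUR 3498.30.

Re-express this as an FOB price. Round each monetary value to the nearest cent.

Not relevant to the conversion: origin terminal, inland to port — on the seller under both CFR and FOB; already in the CFR price and stays in the FOB price.
From CFR to FOB, the seller no longer bears: freight.
FOB price = 28299.92 − 3498.30 = 24801.62

FOB price: EUR 24801.62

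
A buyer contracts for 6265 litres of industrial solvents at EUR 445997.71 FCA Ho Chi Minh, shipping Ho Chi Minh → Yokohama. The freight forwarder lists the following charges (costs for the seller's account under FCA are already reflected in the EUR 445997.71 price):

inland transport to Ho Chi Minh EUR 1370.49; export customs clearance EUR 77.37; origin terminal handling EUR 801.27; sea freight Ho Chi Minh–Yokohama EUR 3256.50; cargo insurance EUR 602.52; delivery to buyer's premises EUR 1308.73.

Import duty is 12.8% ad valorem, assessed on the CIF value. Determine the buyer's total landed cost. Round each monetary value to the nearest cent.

FCA: the seller delivers export-cleared goods to the carrier; the buyer bears costs from that point.
Already in the invoice (seller's account under FCA): inland to port, export clearance — exclude.
CIF value = FCA price + origin terminal + freight + insurance = 445997.71 + 801.27 + 3256.50 + 602.52 = 450658.00
Import duty = 450658.00 × 12.8% = 57684.22
Buyer bears: origin terminal 801.27 + freight 3256.50 + insurance 602.52 + delivery 1308.73 + duty 57684.22 = 63653.24
Landed cost = invoice 445997.71 + 63653.24 = 509650.95

Total landed cost: EUR 509650.95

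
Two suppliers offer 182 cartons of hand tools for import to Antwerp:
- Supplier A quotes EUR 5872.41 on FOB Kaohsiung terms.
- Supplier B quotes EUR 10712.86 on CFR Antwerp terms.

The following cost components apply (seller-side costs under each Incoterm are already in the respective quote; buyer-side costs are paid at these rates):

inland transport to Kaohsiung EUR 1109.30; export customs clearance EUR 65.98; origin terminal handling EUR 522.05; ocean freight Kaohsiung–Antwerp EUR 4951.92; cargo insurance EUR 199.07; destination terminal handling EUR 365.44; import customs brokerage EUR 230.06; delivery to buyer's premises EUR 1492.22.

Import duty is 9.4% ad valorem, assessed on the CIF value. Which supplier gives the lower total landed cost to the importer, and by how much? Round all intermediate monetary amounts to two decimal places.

Supplier A (FOB):
CIF value = FOB price + freight + insurance = 5872.41 + 4951.92 + 199.07 = 11023.40
Import duty = 11023.40 × 9.4% = 1036.20
Buyer bears (A): 4951.92 + 199.07 + 365.44 + 230.06 + 1492.22 = 7238.71
Landed cost (A) = invoice 5872.41 + 7238.71 + duty 1036.20 = 14147.32
Supplier B (CFR):
CIF value = CFR price + insurance = 10712.86 + 199.07 = 10911.93
Import duty = 10911.93 × 9.4% = 1025.72
Buyer bears (B): 199.07 + 365.44 + 230.06 + 1492.22 = 2286.79
Landed cost (B) = invoice 10712.86 + 2286.79 + duty 1025.72 = 14025.37
Difference = |14147.32 − 14025.37| = 121.95

Supplier B is cheaper by EUR 121.95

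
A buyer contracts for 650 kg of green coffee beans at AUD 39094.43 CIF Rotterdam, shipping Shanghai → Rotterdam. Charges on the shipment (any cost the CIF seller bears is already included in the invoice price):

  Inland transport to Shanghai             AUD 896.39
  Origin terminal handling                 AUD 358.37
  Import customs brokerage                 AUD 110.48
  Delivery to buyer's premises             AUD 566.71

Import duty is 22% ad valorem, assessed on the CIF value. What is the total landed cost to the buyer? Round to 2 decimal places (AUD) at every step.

Total landed cost: AUD 48372.39

CIF: the seller pays costs through ocean freight and marine insurance to the destination port.
Already in the invoice (seller's account under CIF): inland to port, origin terminal — exclude.
The CIF price already equals the CIF value: 39094.43
Import duty = 39094.43 × 22% = 8600.77
Buyer bears: brokerage 110.48 + delivery 566.71 + duty 8600.77 = 9277.96
Landed cost = invoice 39094.43 + 9277.96 = 48372.39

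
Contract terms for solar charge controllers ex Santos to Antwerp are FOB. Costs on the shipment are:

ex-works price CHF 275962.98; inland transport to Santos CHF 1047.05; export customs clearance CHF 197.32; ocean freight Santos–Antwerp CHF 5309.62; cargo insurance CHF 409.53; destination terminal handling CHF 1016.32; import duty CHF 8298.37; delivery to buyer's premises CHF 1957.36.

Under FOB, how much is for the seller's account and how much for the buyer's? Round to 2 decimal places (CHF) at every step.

FOB: the seller bears costs until goods are on board at the origin port; the buyer bears freight, insurance and all costs thereafter.
Seller's account: goods 275962.98 + inland to port 1047.05 + export clearance 197.32 = 277207.35
Buyer's account: freight 5309.62 + insurance 409.53 + destination terminal 1016.32 + duty 8298.37 + delivery 1957.36 = 16991.20

Seller: CHF 277207.35; buyer: CHF 16991.20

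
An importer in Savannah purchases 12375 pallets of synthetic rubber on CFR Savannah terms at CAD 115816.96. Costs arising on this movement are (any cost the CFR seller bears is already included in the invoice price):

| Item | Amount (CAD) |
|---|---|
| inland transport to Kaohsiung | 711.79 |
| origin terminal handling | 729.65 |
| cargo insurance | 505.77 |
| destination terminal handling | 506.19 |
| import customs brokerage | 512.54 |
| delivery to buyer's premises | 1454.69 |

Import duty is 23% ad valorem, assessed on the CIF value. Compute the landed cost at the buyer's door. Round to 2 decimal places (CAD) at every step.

CFR: the seller pays costs through ocean freight to the destination port, but not insurance.
Already in the invoice (seller's account under CFR): inland to port, origin terminal — exclude.
CIF value = CFR price + insurance = 115816.96 + 505.77 = 116322.73
Import duty = 116322.73 × 23% = 26754.23
Buyer bears: insurance 505.77 + destination terminal 506.19 + brokerage 512.54 + delivery 1454.69 + duty 26754.23 = 29733.42
Landed cost = invoice 115816.96 + 29733.42 = 145550.38

Total landed cost: CAD 145550.38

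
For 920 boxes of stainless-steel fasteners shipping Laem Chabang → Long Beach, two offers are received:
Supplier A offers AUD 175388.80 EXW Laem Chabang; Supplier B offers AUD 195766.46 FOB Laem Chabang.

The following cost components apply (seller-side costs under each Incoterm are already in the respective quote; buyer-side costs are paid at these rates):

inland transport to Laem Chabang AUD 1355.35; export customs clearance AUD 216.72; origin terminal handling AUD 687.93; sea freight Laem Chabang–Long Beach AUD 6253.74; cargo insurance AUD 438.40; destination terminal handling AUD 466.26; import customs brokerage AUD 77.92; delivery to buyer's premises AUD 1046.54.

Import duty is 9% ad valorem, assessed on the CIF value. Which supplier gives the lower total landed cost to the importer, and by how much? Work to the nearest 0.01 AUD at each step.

Supplier A is cheaper by AUD 19748.25

Supplier A (EXW):
CIF value = EXW price + inland to port + export clearance + origin terminal + freight + insurance = 175388.80 + 1355.35 + 216.72 + 687.93 + 6253.74 + 438.40 = 184340.94
Import duty = 184340.94 × 9% = 16590.68
Buyer bears (A): 1355.35 + 216.72 + 687.93 + 6253.74 + 438.40 + 466.26 + 77.92 + 1046.54 = 10542.86
Landed cost (A) = invoice 175388.80 + 10542.86 + duty 16590.68 = 202522.34
Supplier B (FOB):
CIF value = FOB price + freight + insurance = 195766.46 + 6253.74 + 438.40 = 202458.60
Import duty = 202458.60 × 9% = 18221.27
Buyer bears (B): 6253.74 + 438.40 + 466.26 + 77.92 + 1046.54 = 8282.86
Landed cost (B) = invoice 195766.46 + 8282.86 + duty 18221.27 = 222270.59
Difference = |202522.34 − 222270.59| = 19748.25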